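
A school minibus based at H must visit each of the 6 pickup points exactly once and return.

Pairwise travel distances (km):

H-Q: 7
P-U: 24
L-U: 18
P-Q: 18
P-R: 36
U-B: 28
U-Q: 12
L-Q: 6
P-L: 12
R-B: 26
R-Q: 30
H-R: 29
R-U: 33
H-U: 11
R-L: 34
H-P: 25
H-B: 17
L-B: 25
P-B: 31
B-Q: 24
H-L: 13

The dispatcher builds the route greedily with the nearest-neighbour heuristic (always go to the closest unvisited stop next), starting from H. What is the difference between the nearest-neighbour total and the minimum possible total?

From H: Q=7, U=11, L=13, B=17, P=25, R=29 → choose Q (7).
From Q: L=6, U=12, P=18, B=24, R=30 → choose L (6).
From L: P=12, U=18, B=25, R=34 → choose P (12).
From P: U=24, B=31, R=36 → choose U (24).
From U: B=28, R=33 → choose B (28).
From B: R=26 → choose R (26).
NN route H → Q → L → P → U → B → R → H costs 132.
Optimal: H → U → Q → L → P → R → B → H costs 120 (by enumerating all 360 distinct tours).
Excess = 132 − 120 = 12.

12 km longer than the optimal tour.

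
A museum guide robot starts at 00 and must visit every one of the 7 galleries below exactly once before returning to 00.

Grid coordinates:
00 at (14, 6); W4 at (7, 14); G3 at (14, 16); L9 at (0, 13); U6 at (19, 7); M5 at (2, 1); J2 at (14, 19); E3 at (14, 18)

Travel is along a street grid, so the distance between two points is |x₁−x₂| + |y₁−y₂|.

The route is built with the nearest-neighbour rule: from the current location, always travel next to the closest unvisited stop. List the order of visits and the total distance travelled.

Total distance 74 via the nearest-neighbour route 00 → U6 → G3 → E3 → J2 → W4 → L9 → M5 → 00.

00 → [U6:6 / G3:10 / E3:12 / J2:13 / W4:15 / M5:17 / L9:21] → U6 (6)
U6 → [G3:14 / E3:16 / J2:17 / W4:19 / M5:23 / L9:25] → G3 (14)
G3 → [E3:2 / J2:3 / W4:9 / L9:17 / M5:27] → E3 (2)
E3 → [J2:1 / W4:11 / L9:19 / M5:29] → J2 (1)
J2 → [W4:12 / L9:20 / M5:30] → W4 (12)
W4 → [L9:8 / M5:18] → L9 (8)
L9 → [M5:14] → M5 (14)
Return M5→00: 17.
Total = 6 + 14 + 2 + 1 + 12 + 8 + 14 + 17 = 74.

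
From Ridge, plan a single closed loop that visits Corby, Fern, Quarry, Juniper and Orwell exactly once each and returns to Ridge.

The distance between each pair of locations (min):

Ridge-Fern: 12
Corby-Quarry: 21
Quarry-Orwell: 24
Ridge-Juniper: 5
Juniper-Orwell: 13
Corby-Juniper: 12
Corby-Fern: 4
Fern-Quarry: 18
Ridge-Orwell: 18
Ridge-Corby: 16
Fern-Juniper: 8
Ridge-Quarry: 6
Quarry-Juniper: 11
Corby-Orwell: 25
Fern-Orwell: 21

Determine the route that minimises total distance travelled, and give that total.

Shortest round trip = 70 min.

There are 60 distinct closed tours to check (reversals are equivalent).
Ridge → Corby → Fern → Quarry → Juniper → Orwell → Ridge: 16+4+18+11+13+18 = 80
Ridge → Corby → Fern → Quarry → Orwell → Juniper → Ridge: 16+4+18+24+13+5 = 80
Ridge → Corby → Fern → Juniper → Quarry → Orwell → Ridge: 16+4+8+11+24+18 = 81
Ridge → Corby → Fern → Juniper → Orwell → Quarry → Ridge: 16+4+8+13+24+6 = 71
Ridge → Corby → Fern → Orwell → Quarry → Juniper → Ridge: 16+4+21+24+11+5 = 81
Ridge → Corby → Fern → Orwell → Juniper → Quarry → Ridge: 16+4+21+13+11+6 = 71
Ridge → Corby → Quarry → Fern → Juniper → Orwell → Ridge: 16+21+18+8+13+18 = 94
Ridge → Corby → Quarry → Fern → Orwell → Juniper → Ridge: 16+21+18+21+13+5 = 94
Ridge → Corby → Quarry → Juniper → Fern → Orwell → Ridge: 16+21+11+8+21+18 = 95
Ridge → Corby → Quarry → Juniper → Orwell → Fern → Ridge: 16+21+11+13+21+12 = 94
Ridge → Corby → Quarry → Orwell → Fern → Juniper → Ridge: 16+21+24+21+8+5 = 95
Ridge → Corby → Quarry → Orwell → Juniper → Fern → Ridge: 16+21+24+13+8+12 = 94
Ridge → Corby → Juniper → Fern → Quarry → Orwell → Ridge: 16+12+8+18+24+18 = 96
Ridge → Corby → Juniper → Fern → Orwell → Quarry → Ridge: 16+12+8+21+24+6 = 87
… (46 more)
Ridge → Quarry → Corby → Fern → Juniper → Orwell → Ridge: 6+21+4+8+13+18 = 70  ← best
The minimum is 70.
One optimal route: Ridge → Quarry → Corby → Fern → Juniper → Orwell → Ridge (or its reverse).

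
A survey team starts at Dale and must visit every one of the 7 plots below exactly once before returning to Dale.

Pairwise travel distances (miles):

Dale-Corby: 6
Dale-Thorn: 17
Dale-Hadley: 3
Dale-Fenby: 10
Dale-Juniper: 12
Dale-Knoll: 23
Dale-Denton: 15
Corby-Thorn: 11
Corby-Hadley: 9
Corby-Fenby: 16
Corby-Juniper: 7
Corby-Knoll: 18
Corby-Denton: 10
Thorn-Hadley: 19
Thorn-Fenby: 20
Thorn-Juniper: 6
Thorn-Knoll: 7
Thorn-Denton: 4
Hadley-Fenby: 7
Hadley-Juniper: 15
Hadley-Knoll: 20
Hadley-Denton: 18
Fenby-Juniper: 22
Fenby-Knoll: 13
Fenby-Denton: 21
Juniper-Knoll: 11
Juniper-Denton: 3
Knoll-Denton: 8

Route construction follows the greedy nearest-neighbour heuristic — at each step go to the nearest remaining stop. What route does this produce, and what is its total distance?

Dale → [Hadley:3 / Corby:6 / Fenby:10 / Juniper:12 / Denton:15 / Thorn:17 / Knoll:23] → Hadley (3)
Hadley → [Fenby:7 / Corby:9 / Juniper:15 / Denton:18 / Thorn:19 / Knoll:20] → Fenby (7)
Fenby → [Knoll:13 / Corby:16 / Thorn:20 / Denton:21 / Juniper:22] → Knoll (13)
Knoll → [Thorn:7 / Denton:8 / Juniper:11 / Corby:18] → Thorn (7)
Thorn → [Denton:4 / Juniper:6 / Corby:11] → Denton (4)
Denton → [Juniper:3 / Corby:10] → Juniper (3)
Juniper → [Corby:7] → Corby (7)
Return Corby→Dale: 6.
Total = 3 + 7 + 13 + 7 + 4 + 3 + 7 + 6 = 50.

50 miles along Dale → Hadley → Fenby → Knoll → Thorn → Denton → Juniper → Corby → Dale.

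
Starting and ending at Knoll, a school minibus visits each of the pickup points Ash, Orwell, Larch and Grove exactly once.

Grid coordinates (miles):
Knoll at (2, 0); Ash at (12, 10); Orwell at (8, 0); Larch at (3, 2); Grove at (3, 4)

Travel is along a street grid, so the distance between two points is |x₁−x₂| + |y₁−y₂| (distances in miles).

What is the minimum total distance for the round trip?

Shortest round trip = 40 miles.

Knoll - Ash - Orwell - Larch - Grove - Knoll: 20+14+7+2+5 = 48
Knoll - Ash - Orwell - Grove - Larch - Knoll: 20+14+9+2+3 = 48
Knoll - Ash - Larch - Orwell - Grove - Knoll: 20+17+7+9+5 = 58
Knoll - Ash - Larch - Grove - Orwell - Knoll: 20+17+2+9+6 = 54
Knoll - Ash - Grove - Orwell - Larch - Knoll: 20+15+9+7+3 = 54
Knoll - Ash - Grove - Larch - Orwell - Knoll: 20+15+2+7+6 = 50
Knoll - Orwell - Ash - Larch - Grove - Knoll: 6+14+17+2+5 = 44
Knoll - Orwell - Ash - Grove - Larch - Knoll: 6+14+15+2+3 = 40
Knoll - Orwell - Larch - Ash - Grove - Knoll: 6+7+17+15+5 = 50
Knoll - Orwell - Grove - Ash - Larch - Knoll: 6+9+15+17+3 = 50
Knoll - Larch - Ash - Orwell - Grove - Knoll: 3+17+14+9+5 = 48
Knoll - Larch - Orwell - Ash - Grove - Knoll: 3+7+14+15+5 = 44
The minimum is 40.
One optimal route: Knoll → Orwell → Ash → Grove → Larch → Knoll (or its reverse).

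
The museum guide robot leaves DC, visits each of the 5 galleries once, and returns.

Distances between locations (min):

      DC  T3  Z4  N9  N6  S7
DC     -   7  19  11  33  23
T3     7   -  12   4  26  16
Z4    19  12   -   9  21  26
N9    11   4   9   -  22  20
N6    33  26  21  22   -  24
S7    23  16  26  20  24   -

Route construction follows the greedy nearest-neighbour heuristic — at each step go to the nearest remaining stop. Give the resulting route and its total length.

Total distance 88 min via the nearest-neighbour route DC → T3 → N9 → Z4 → N6 → S7 → DC.

DC → [T3:7 / N9:11 / Z4:19 / S7:23 / N6:33] → T3 (7)
T3 → [N9:4 / Z4:12 / S7:16 / N6:26] → N9 (4)
N9 → [Z4:9 / S7:20 / N6:22] → Z4 (9)
Z4 → [N6:21 / S7:26] → N6 (21)
N6 → [S7:24] → S7 (24)
Return S7→DC: 23.
Total = 7 + 4 + 9 + 21 + 24 + 23 = 88.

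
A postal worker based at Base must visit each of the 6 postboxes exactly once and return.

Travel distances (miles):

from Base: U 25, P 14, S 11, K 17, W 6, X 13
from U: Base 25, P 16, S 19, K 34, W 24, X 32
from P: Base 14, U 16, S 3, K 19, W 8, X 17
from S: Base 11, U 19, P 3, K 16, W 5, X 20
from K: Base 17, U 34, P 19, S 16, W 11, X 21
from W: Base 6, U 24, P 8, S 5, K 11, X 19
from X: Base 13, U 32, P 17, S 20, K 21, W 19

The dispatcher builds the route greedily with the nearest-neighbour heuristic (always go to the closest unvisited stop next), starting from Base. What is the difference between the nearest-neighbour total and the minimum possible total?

6 miles longer than the optimal tour.

From Base: W=6, S=11, X=13, P=14, K=17, U=25 → choose W (6).
From W: S=5, P=8, K=11, X=19, U=24 → choose S (5).
From S: P=3, K=16, U=19, X=20 → choose P (3).
From P: U=16, X=17, K=19 → choose U (16).
From U: X=32, K=34 → choose X (32).
From X: K=21 → choose K (21).
NN route Base → W → S → P → U → X → K → Base costs 100.
Optimal: Base → U → P → S → W → K → X → Base costs 94 (by enumerating all 360 distinct tours).
Excess = 100 − 94 = 6.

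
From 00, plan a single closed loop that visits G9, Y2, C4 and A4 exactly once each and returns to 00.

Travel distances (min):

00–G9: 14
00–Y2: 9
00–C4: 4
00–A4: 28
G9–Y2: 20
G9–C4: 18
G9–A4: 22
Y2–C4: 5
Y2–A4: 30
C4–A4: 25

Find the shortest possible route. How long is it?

Shortest round trip = 75 min.

There are 12 distinct closed tours to check (reversals are equivalent).
00→G9→Y2→C4→A4→00: 14+20+5+25+28 = 92
00→G9→Y2→A4→C4→00: 14+20+30+25+4 = 93
00→G9→C4→Y2→A4→00: 14+18+5+30+28 = 95
00→G9→C4→A4→Y2→00: 14+18+25+30+9 = 96
00→G9→A4→Y2→C4→00: 14+22+30+5+4 = 75
00→G9→A4→C4→Y2→00: 14+22+25+5+9 = 75
00→Y2→G9→C4→A4→00: 9+20+18+25+28 = 100
00→Y2→G9→A4→C4→00: 9+20+22+25+4 = 80
00→Y2→C4→G9→A4→00: 9+5+18+22+28 = 82
00→Y2→A4→G9→C4→00: 9+30+22+18+4 = 83
00→C4→G9→Y2→A4→00: 4+18+20+30+28 = 100
00→C4→Y2→G9→A4→00: 4+5+20+22+28 = 79
The minimum is 75.
One optimal route: 00 → G9 → A4 → Y2 → C4 → 00 (or its reverse).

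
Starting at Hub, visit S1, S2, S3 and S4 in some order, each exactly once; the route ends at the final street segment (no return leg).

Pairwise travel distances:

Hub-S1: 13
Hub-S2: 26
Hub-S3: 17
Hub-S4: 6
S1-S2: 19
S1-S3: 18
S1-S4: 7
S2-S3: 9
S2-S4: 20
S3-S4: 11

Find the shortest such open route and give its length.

There are 4! = 24 possible orderings.
Hub → S1 → S2 → S3 → S4: 13+19+9+11 = 52
Hub → S1 → S2 → S4 → S3: 13+19+20+11 = 63
Hub → S1 → S3 → S2 → S4: 13+18+9+20 = 60
Hub → S1 → S3 → S4 → S2: 13+18+11+20 = 62
Hub → S1 → S4 → S2 → S3: 13+7+20+9 = 49
Hub → S1 → S4 → S3 → S2: 13+7+11+9 = 40
Hub → S2 → S1 → S3 → S4: 26+19+18+11 = 74
Hub → S2 → S1 → S4 → S3: 26+19+7+11 = 63
Hub → S2 → S3 → S1 → S4: 26+9+18+7 = 60
Hub → S2 → S3 → S4 → S1: 26+9+11+7 = 53
Hub → S2 → S4 → S1 → S3: 26+20+7+18 = 71
Hub → S2 → S4 → S3 → S1: 26+20+11+18 = 75
Hub → S3 → S1 → S2 → S4: 17+18+19+20 = 74
Hub → S3 → S1 → S4 → S2: 17+18+7+20 = 62
… (10 more)
The minimum is 40.
One shortest path: Hub → S1 → S4 → S3 → S2.

Minimum one-way distance = 40.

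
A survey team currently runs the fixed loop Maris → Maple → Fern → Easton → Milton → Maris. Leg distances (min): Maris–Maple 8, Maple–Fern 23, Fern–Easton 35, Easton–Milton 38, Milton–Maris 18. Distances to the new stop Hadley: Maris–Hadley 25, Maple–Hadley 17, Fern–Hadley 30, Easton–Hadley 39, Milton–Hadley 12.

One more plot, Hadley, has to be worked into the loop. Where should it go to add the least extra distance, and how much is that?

Insertion cost between consecutive stops i–j is d(i,Hadley) + d(Hadley,j) − d(i,j):
  between Maris and Maple: 25 + 17 − 8 = 34
  between Maple and Fern: 17 + 30 − 23 = 24
  between Fern and Easton: 30 + 39 − 35 = 34
  between Easton and Milton: 39 + 12 − 38 = 13
  between Milton and Maris: 12 + 25 − 18 = 19
Cheapest insertion is between Easton and Milton, adding 13.
New total = 122 + 13 = 135.

Minimum extra distance: 13 min, inserting Hadley between Easton and Milton.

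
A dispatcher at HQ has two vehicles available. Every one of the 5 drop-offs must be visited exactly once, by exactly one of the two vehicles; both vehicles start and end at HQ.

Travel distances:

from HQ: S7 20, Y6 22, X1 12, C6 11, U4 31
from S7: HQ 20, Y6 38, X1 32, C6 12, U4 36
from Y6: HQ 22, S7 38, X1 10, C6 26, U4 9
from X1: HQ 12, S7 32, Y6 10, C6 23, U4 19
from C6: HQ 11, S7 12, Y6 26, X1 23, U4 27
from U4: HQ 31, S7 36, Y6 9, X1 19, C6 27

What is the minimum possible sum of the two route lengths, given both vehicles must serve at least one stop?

Try each way of splitting the stops between the two vehicles (each non-empty) and, for each split, find the best tour for each vehicle:
  {S7} + {Y6, X1, C6, U4}: 40 + 69 = 109
  {Y6} + {S7, X1, C6, U4}: 44 + 90 = 134
  {S7, Y6} + {X1, C6, U4}: 80 + 69 = 149
  {X1} + {S7, Y6, C6, U4}: 24 + 90 = 114
  {S7, X1} + {Y6, C6, U4}: 64 + 69 = 133
  {Y6, X1} + {S7, C6, U4}: 44 + 90 = 134
  … (15 splits in total)
  {S7, C6} + {Y6, X1, U4}: 43 + 62 = 105  ← best
Best: vehicle 1 HQ → S7 → C6 → HQ = 43; vehicle 2 HQ → Y6 → U4 → X1 → HQ = 62; combined 105.

Minimum combined distance: 105.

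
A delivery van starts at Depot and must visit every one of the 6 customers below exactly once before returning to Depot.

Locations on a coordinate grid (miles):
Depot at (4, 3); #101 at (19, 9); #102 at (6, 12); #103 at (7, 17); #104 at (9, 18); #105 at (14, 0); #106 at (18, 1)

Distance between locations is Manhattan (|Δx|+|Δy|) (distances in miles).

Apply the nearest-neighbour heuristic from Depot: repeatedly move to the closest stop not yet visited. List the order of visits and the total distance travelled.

At Depot the remaining stops are #102 11, #105 13, #106 16, #103 17, #104 20, #101 21; go to #102.
At #102 the remaining stops are #103 6, #104 9, #101 16, #105 20, #106 23; go to #103.
At #103 the remaining stops are #104 3, #101 20, #105 24, #106 27; go to #104.
At #104 the remaining stops are #101 19, #105 23, #106 26; go to #101.
At #101 the remaining stops are #106 9, #105 14; go to #106.
At #106 the remaining stops are #105 5; go to #105.
Return #105→Depot: 13.
Total = 11 + 6 + 3 + 19 + 9 + 5 + 13 = 66.

66 miles along Depot → #102 → #103 → #104 → #101 → #106 → #105 → Depot.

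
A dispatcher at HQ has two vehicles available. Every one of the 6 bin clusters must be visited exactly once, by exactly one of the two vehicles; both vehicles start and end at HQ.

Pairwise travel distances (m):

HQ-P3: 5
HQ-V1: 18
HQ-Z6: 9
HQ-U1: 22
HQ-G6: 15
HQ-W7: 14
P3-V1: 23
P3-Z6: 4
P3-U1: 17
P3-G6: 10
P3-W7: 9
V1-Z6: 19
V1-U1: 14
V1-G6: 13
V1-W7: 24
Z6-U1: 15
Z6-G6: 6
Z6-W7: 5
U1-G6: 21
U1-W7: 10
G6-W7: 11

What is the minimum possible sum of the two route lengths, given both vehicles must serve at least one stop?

Minimum combined distance: 76 m.

There are 2^5 − 1 = 31 ways to divide the 6 stops into two non-empty groups. For each, the best each vehicle can do is its own shortest tour through its group:
  {P3} + {V1, Z6, U1, G6, W7}: 10 + 66 = 76
  {V1} + {P3, Z6, U1, G6, W7}: 36 + 58 = 94
  {P3, V1} + {Z6, U1, G6, W7}: 46 + 58 = 104
  {Z6} + {P3, V1, U1, G6, W7}: 18 + 66 = 84
  {P3, Z6} + {V1, U1, G6, W7}: 18 + 66 = 84
  {V1, Z6} + {P3, U1, G6, W7}: 46 + 58 = 104
  … (31 splits in total)
Best: vehicle 1 HQ → P3 → HQ = 10; vehicle 2 HQ → Z6 → G6 → V1 → U1 → W7 → HQ = 66; combined 76.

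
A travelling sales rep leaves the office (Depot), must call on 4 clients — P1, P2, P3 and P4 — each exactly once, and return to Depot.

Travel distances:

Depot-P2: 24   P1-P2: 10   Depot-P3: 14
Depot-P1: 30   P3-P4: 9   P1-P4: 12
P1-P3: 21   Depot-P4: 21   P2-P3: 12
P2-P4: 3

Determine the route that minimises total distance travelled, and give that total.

With 4 stops there are 4!/2 = 12 distinct round trips (a route and its reverse cost the same).
Depot → P1 → P2 → P3 → P4 → Depot: 30+10+12+9+21 = 82
Depot → P1 → P2 → P4 → P3 → Depot: 30+10+3+9+14 = 66
Depot → P1 → P3 → P2 → P4 → Depot: 30+21+12+3+21 = 87
Depot → P1 → P3 → P4 → P2 → Depot: 30+21+9+3+24 = 87
Depot → P1 → P4 → P2 → P3 → Depot: 30+12+3+12+14 = 71
Depot → P1 → P4 → P3 → P2 → Depot: 30+12+9+12+24 = 87
Depot → P2 → P1 → P3 → P4 → Depot: 24+10+21+9+21 = 85
Depot → P2 → P1 → P4 → P3 → Depot: 24+10+12+9+14 = 69
Depot → P2 → P3 → P1 → P4 → Depot: 24+12+21+12+21 = 90
Depot → P2 → P4 → P1 → P3 → Depot: 24+3+12+21+14 = 74
Depot → P3 → P1 → P2 → P4 → Depot: 14+21+10+3+21 = 69
Depot → P3 → P2 → P1 → P4 → Depot: 14+12+10+12+21 = 69
The minimum is 66.
One optimal route: Depot → P1 → P2 → P4 → P3 → Depot (or its reverse).

66 — the shortest possible round trip.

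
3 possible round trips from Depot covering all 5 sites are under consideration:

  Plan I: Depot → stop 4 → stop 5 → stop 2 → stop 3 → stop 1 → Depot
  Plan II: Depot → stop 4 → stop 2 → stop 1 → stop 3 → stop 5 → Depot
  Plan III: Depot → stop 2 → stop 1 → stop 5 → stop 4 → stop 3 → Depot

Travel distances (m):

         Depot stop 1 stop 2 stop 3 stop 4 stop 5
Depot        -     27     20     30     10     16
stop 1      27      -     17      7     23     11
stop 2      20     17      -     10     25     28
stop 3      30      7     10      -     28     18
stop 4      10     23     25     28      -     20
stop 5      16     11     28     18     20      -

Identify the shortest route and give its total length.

Plan I: 10 + 20 + 28 + 10 + 7 + 27 = 102
Plan II: 10 + 25 + 17 + 7 + 18 + 16 = 93
Plan III: 20 + 17 + 11 + 20 + 28 + 30 = 126

Shortest is Plan II, total 93 m.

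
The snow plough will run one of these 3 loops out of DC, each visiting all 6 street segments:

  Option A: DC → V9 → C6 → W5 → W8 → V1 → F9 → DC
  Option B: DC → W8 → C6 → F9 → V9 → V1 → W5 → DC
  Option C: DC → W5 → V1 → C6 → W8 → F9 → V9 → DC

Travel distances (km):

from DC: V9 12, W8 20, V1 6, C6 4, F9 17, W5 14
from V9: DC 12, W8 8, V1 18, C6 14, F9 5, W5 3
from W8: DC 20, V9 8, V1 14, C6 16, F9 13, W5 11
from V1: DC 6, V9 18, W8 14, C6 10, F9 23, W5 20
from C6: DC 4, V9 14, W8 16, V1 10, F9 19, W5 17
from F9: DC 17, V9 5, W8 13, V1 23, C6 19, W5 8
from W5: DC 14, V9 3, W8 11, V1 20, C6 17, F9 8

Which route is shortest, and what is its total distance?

Option A: 12 + 14 + 17 + 11 + 14 + 23 + 17 = 108
Option B: 20 + 16 + 19 + 5 + 18 + 20 + 14 = 112
Option C: 14 + 20 + 10 + 16 + 13 + 5 + 12 = 90

90 km — Option C is the shortest.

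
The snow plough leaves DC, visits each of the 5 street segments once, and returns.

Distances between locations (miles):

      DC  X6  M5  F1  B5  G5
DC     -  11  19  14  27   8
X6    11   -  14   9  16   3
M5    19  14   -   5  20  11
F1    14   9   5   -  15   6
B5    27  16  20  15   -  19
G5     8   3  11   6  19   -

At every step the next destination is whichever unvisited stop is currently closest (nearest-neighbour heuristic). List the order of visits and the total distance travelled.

At DC the remaining stops are G5 8, X6 11, F1 14, M5 19, B5 27; go to G5.
At G5 the remaining stops are X6 3, F1 6, M5 11, B5 19; go to X6.
At X6 the remaining stops are F1 9, M5 14, B5 16; go to F1.
At F1 the remaining stops are M5 5, B5 15; go to M5.
At M5 the remaining stops are B5 20; go to B5.
Return B5→DC: 27.
Total = 8 + 3 + 9 + 5 + 20 + 27 = 72.

72 miles along DC → G5 → X6 → F1 → M5 → B5 → DC.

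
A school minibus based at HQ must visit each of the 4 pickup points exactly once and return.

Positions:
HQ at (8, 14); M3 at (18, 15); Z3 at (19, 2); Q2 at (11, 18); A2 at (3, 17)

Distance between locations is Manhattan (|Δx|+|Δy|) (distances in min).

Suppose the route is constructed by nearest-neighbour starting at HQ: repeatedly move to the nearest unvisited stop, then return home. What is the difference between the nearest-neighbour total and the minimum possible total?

Excess over optimum: 6 min.

HQ: Q2=7, A2=8, M3=11, Z3=23 ⇒ Q2
Q2: A2=9, M3=10, Z3=24 ⇒ A2
A2: M3=17, Z3=31 ⇒ M3
M3: Z3=14 ⇒ Z3
NN route HQ → Q2 → A2 → M3 → Z3 → HQ costs 70.
Optimal: HQ → Z3 → M3 → Q2 → A2 → HQ costs 64 (by enumerating all 12 distinct tours).
Excess = 70 − 64 = 6.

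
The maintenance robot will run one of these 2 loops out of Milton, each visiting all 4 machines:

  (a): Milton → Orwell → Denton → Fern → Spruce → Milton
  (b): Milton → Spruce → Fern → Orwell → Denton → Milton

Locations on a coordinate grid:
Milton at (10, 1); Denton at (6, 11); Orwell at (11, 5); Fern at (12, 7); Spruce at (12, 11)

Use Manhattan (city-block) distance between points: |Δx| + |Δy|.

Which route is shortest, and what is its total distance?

Shortest is (a), total 42.

(a): 5 + 11 + 10 + 4 + 12 = 42
(b): 12 + 4 + 3 + 11 + 14 = 44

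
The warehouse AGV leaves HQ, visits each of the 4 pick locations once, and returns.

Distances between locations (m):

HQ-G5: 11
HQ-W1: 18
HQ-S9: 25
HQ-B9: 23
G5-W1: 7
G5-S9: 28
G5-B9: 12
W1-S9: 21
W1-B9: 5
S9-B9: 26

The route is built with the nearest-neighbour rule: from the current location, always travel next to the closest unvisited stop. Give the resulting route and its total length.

Total distance 74 m via the nearest-neighbour route HQ → G5 → W1 → B9 → S9 → HQ.

HQ → [G5:11 / W1:18 / B9:23 / S9:25] → G5 (11)
G5 → [W1:7 / B9:12 / S9:28] → W1 (7)
W1 → [B9:5 / S9:21] → B9 (5)
B9 → [S9:26] → S9 (26)
Return S9→HQ: 25.
Total = 11 + 7 + 5 + 26 + 25 = 74.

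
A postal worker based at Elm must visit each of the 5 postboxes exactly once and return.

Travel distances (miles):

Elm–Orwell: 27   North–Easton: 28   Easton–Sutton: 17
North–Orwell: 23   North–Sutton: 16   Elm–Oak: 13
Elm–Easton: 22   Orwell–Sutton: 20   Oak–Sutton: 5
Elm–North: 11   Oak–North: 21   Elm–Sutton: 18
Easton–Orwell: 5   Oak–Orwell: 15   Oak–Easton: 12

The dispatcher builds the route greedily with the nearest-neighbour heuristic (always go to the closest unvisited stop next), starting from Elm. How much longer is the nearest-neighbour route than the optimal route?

2 miles longer than the optimal tour.

From Elm: North=11, Oak=13, Sutton=18, Easton=22, Orwell=27 → choose North (11).
From North: Sutton=16, Oak=21, Orwell=23, Easton=28 → choose Sutton (16).
From Sutton: Oak=5, Easton=17, Orwell=20 → choose Oak (5).
From Oak: Easton=12, Orwell=15 → choose Easton (12).
From Easton: Orwell=5 → choose Orwell (5).
NN route Elm → North → Sutton → Oak → Easton → Orwell → Elm costs 76.
Optimal: Elm → Oak → Sutton → Easton → Orwell → North → Elm costs 74 (by enumerating all 60 distinct tours).
Excess = 76 − 74 = 2.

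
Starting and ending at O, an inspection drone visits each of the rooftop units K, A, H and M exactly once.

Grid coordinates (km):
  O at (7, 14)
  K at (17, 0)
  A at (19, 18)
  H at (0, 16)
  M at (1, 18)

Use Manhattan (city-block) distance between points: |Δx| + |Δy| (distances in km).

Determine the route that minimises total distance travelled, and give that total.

74 km — the shortest possible round trip.

O - K - A - H - M - O: 24+20+21+3+10 = 78
O - K - A - M - H - O: 24+20+18+3+9 = 74
O - K - H - A - M - O: 24+33+21+18+10 = 106
O - K - H - M - A - O: 24+33+3+18+16 = 94
O - K - M - A - H - O: 24+34+18+21+9 = 106
O - K - M - H - A - O: 24+34+3+21+16 = 98
O - A - K - H - M - O: 16+20+33+3+10 = 82
O - A - K - M - H - O: 16+20+34+3+9 = 82
O - A - H - K - M - O: 16+21+33+34+10 = 114
O - A - M - K - H - O: 16+18+34+33+9 = 110
O - H - K - A - M - O: 9+33+20+18+10 = 90
O - H - A - K - M - O: 9+21+20+34+10 = 94
The minimum is 74.
One optimal route: O → K → A → M → H → O (or its reverse).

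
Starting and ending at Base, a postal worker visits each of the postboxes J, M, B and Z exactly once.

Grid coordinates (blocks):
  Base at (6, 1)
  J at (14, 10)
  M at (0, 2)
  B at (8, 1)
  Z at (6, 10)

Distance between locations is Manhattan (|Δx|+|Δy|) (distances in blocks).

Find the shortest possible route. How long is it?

Shortest round trip = 46 blocks.

With 4 stops there are 4!/2 = 12 distinct round trips (a route and its reverse cost the same).
Base-J-M-B-Z-Base: 17+22+9+11+9 = 68
Base-J-M-Z-B-Base: 17+22+14+11+2 = 66
Base-J-B-M-Z-Base: 17+15+9+14+9 = 64
Base-J-B-Z-M-Base: 17+15+11+14+7 = 64
Base-J-Z-M-B-Base: 17+8+14+9+2 = 50
Base-J-Z-B-M-Base: 17+8+11+9+7 = 52
Base-M-J-B-Z-Base: 7+22+15+11+9 = 64
Base-M-J-Z-B-Base: 7+22+8+11+2 = 50
Base-M-B-J-Z-Base: 7+9+15+8+9 = 48
Base-M-Z-J-B-Base: 7+14+8+15+2 = 46
Base-B-J-M-Z-Base: 2+15+22+14+9 = 62
Base-B-M-J-Z-Base: 2+9+22+8+9 = 50
The minimum is 46.
One optimal route: Base → M → Z → J → B → Base (or its reverse).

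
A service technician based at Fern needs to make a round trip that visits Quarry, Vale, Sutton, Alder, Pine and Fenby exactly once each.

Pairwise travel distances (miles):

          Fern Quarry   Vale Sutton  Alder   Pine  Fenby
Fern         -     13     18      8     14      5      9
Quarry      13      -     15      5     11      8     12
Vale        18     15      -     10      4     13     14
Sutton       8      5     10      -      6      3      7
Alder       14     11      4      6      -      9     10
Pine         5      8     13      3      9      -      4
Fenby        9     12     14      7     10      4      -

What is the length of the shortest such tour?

51 miles — the shortest possible round trip.

Fern→Quarry→Vale→Sutton→Alder→Pine→Fenby→Fern: 13+15+10+6+9+4+9 = 66
Fern→Quarry→Vale→Sutton→Alder→Fenby→Pine→Fern: 13+15+10+6+10+4+5 = 63
Fern→Quarry→Vale→Sutton→Pine→Alder→Fenby→Fern: 13+15+10+3+9+10+9 = 69
Fern→Quarry→Vale→Sutton→Pine→Fenby→Alder→Fern: 13+15+10+3+4+10+14 = 69
Fern→Quarry→Vale→Sutton→Fenby→Alder→Pine→Fern: 13+15+10+7+10+9+5 = 69
Fern→Quarry→Vale→Sutton→Fenby→Pine→Alder→Fern: 13+15+10+7+4+9+14 = 72
Fern→Quarry→Vale→Alder→Sutton→Pine→Fenby→Fern: 13+15+4+6+3+4+9 = 54
Fern→Quarry→Vale→Alder→Sutton→Fenby→Pine→Fern: 13+15+4+6+7+4+5 = 54
… (352 more)
Fern→Quarry→Sutton→Vale→Alder→Fenby→Pine→Fern: 13+5+10+4+10+4+5 = 51  ← best
The minimum is 51.
One optimal route: Fern → Quarry → Sutton → Vale → Alder → Fenby → Pine → Fern (or its reverse).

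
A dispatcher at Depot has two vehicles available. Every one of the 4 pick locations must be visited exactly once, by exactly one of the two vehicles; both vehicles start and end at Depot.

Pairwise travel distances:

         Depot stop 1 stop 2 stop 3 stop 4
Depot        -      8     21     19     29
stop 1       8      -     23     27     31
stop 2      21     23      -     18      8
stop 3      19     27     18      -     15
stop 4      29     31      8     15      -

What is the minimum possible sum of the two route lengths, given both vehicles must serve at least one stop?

Try each way of splitting the stops between the two vehicles (each non-empty) and, for each split, find the best tour for each vehicle:
  {stop 1} + {stop 2, stop 3, stop 4}: 16 + 63 = 79
  {stop 2} + {stop 1, stop 3, stop 4}: 42 + 73 = 115
  {stop 1, stop 2} + {stop 3, stop 4}: 52 + 63 = 115
  {stop 3} + {stop 1, stop 2, stop 4}: 38 + 68 = 106
  {stop 1, stop 3} + {stop 2, stop 4}: 54 + 58 = 112
  {stop 2, stop 3} + {stop 1, stop 4}: 58 + 68 = 126
  … (7 splits in total)
Best: vehicle 1 Depot → stop 1 → Depot = 16; vehicle 2 Depot → stop 2 → stop 4 → stop 3 → Depot = 63; combined 79.

79 — the smallest possible combined total.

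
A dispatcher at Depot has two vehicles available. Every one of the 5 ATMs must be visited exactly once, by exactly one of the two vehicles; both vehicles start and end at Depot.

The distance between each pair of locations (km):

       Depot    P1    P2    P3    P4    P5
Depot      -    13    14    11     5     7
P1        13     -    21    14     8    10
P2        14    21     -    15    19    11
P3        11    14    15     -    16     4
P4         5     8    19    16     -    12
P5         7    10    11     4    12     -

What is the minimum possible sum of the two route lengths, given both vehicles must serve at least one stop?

Try each way of splitting the stops between the two vehicles (each non-empty) and, for each split, find the best tour for each vehicle:
  {P1} + {P2, P3, P4, P5}: 26 + 50 = 76
  {P2} + {P1, P3, P4, P5}: 28 + 38 = 66
  {P1, P2} + {P3, P4, P5}: 48 + 32 = 80
  {P3} + {P1, P2, P4, P5}: 22 + 48 = 70
  {P1, P3} + {P2, P4, P5}: 38 + 42 = 80
  {P2, P3} + {P1, P4, P5}: 40 + 30 = 70
  … (15 splits in total)
Best: vehicle 1 Depot → P2 → Depot = 28; vehicle 2 Depot → P3 → P5 → P1 → P4 → Depot = 38; combined 66.

Minimum combined distance: 66 km.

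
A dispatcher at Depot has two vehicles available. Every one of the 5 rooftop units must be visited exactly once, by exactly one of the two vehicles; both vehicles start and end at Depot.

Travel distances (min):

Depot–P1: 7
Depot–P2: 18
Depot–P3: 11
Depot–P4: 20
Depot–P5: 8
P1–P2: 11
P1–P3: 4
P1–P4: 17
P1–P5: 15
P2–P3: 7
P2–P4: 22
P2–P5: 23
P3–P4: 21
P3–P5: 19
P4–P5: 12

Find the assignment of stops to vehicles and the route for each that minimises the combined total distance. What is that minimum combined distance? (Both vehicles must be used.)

Minimum combined distance: 74 min.

There are 2^4 − 1 = 15 ways to divide the 5 stops into two non-empty groups. For each, the best each vehicle can do is its own shortest tour through its group:
  {P1} + {P2, P3, P4, P5}: 14 + 60 = 74
  {P2} + {P1, P3, P4, P5}: 36 + 52 = 88
  {P1, P2} + {P3, P4, P5}: 36 + 52 = 88
  {P3} + {P1, P2, P4, P5}: 22 + 60 = 82
  {P1, P3} + {P2, P4, P5}: 22 + 60 = 82
  {P2, P3} + {P1, P4, P5}: 36 + 44 = 80
  … (15 splits in total)
Best: vehicle 1 Depot → P1 → Depot = 14; vehicle 2 Depot → P3 → P2 → P4 → P5 → Depot = 60; combined 74.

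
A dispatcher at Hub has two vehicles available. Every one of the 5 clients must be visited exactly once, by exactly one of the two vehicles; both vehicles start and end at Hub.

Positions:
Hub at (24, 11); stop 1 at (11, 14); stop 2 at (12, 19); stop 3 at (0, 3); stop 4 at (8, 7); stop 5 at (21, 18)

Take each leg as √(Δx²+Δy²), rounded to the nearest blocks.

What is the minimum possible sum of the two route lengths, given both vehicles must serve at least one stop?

76 blocks — the smallest possible combined total.

Try each way of splitting the stops between the two vehicles (each non-empty) and, for each split, find the best tour for each vehicle:
  {stop 1} + {stop 2, stop 3, stop 4, stop 5}: 26 + 62 = 88
  {stop 2} + {stop 1, stop 3, stop 4, stop 5}: 28 + 60 = 88
  {stop 1, stop 2} + {stop 3, stop 4, stop 5}: 32 + 59 = 91
  {stop 3} + {stop 1, stop 2, stop 4, stop 5}: 50 + 46 = 96
  {stop 1, stop 3} + {stop 2, stop 4, stop 5}: 54 + 46 = 100
  {stop 2, stop 3} + {stop 1, stop 4, stop 5}: 59 + 43 = 102
  … (15 splits in total)
  {stop 1, stop 2, stop 3, stop 4} + {stop 5}: 60 + 16 = 76  ← best
Best: vehicle 1 Hub → stop 2 → stop 1 → stop 3 → stop 4 → Hub = 60; vehicle 2 Hub → stop 5 → Hub = 16; combined 76.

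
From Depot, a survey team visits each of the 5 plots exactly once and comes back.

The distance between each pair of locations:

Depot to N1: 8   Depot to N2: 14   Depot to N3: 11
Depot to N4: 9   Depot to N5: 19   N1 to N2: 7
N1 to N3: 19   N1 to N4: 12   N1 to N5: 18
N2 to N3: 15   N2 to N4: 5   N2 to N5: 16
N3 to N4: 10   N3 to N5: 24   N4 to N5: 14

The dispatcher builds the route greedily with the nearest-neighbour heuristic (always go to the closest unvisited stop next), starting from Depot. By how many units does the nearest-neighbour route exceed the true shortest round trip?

Depot: N1=8, N4=9, N3=11, N2=14, N5=19 ⇒ N1
N1: N2=7, N4=12, N5=18, N3=19 ⇒ N2
N2: N4=5, N3=15, N5=16 ⇒ N4
N4: N3=10, N5=14 ⇒ N3
N3: N5=24 ⇒ N5
NN route Depot → N1 → N2 → N4 → N3 → N5 → Depot costs 73.
Optimal: Depot → N1 → N2 → N5 → N4 → N3 → Depot costs 66 (by enumerating all 60 distinct tours).
Excess = 73 − 66 = 7.

7 longer than the optimal tour.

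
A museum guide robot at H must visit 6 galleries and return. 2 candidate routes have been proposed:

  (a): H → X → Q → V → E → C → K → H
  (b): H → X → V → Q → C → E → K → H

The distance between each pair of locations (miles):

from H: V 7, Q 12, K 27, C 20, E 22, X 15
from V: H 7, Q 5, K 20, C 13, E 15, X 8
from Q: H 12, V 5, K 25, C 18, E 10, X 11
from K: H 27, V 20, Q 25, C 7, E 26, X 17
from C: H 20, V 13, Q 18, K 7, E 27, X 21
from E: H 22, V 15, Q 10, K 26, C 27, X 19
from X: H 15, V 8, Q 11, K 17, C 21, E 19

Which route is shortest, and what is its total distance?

107 miles — (a) is the shortest.

(a): 15 + 11 + 5 + 15 + 27 + 7 + 27 = 107
(b): 15 + 8 + 5 + 18 + 27 + 26 + 27 = 126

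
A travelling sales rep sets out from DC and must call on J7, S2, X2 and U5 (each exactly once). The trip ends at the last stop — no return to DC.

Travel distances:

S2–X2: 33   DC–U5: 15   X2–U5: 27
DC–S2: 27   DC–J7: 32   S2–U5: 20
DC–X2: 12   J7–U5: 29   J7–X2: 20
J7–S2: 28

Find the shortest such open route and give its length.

Shortest open route: 80.

There are 4! = 24 possible orderings.
DC - J7 - S2 - X2 - U5: 32+28+33+27 = 120
DC - J7 - S2 - U5 - X2: 32+28+20+27 = 107
DC - J7 - X2 - S2 - U5: 32+20+33+20 = 105
DC - J7 - X2 - U5 - S2: 32+20+27+20 = 99
DC - J7 - U5 - S2 - X2: 32+29+20+33 = 114
DC - J7 - U5 - X2 - S2: 32+29+27+33 = 121
DC - S2 - J7 - X2 - U5: 27+28+20+27 = 102
DC - S2 - J7 - U5 - X2: 27+28+29+27 = 111
DC - S2 - X2 - J7 - U5: 27+33+20+29 = 109
DC - S2 - X2 - U5 - J7: 27+33+27+29 = 116
DC - S2 - U5 - J7 - X2: 27+20+29+20 = 96
DC - S2 - U5 - X2 - J7: 27+20+27+20 = 94
DC - X2 - J7 - S2 - U5: 12+20+28+20 = 80
DC - X2 - J7 - U5 - S2: 12+20+29+20 = 81
… (10 more)
The minimum is 80.
One shortest path: DC → X2 → J7 → S2 → U5.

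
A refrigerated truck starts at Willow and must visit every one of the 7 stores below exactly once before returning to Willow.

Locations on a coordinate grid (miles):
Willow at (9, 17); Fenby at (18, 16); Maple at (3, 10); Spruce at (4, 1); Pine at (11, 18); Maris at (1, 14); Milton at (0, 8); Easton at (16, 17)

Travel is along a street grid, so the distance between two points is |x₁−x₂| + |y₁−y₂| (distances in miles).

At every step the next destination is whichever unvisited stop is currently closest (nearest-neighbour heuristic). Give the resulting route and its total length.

Total distance 74 miles via the nearest-neighbour route Willow → Pine → Easton → Fenby → Maris → Maple → Milton → Spruce → Willow.

At Willow the remaining stops are Pine 3, Easton 7, Fenby 10, Maris 11, Maple 13, Milton 18, Spruce 21; go to Pine.
At Pine the remaining stops are Easton 6, Fenby 9, Maris 14, Maple 16, Milton 21, Spruce 24; go to Easton.
At Easton the remaining stops are Fenby 3, Maris 18, Maple 20, Milton 25, Spruce 28; go to Fenby.
At Fenby the remaining stops are Maris 19, Maple 21, Milton 26, Spruce 29; go to Maris.
At Maris the remaining stops are Maple 6, Milton 7, Spruce 16; go to Maple.
At Maple the remaining stops are Milton 5, Spruce 10; go to Milton.
At Milton the remaining stops are Spruce 11; go to Spruce.
Return Spruce→Willow: 21.
Total = 3 + 6 + 3 + 19 + 6 + 5 + 11 + 21 = 74.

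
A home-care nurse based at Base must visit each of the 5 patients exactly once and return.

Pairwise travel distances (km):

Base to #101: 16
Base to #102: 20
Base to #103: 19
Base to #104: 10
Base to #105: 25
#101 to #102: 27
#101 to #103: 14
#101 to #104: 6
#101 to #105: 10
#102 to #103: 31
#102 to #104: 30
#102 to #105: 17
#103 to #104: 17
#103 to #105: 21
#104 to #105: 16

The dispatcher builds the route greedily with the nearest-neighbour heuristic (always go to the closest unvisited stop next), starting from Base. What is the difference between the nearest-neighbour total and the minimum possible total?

From Base: #104=10, #101=16, #103=19, #102=20, #105=25 → choose #104 (10).
From #104: #101=6, #105=16, #103=17, #102=30 → choose #101 (6).
From #101: #105=10, #103=14, #102=27 → choose #105 (10).
From #105: #102=17, #103=21 → choose #102 (17).
From #102: #103=31 → choose #103 (31).
NN route Base → #104 → #101 → #105 → #102 → #103 → Base costs 93.
Optimal: Base → #102 → #105 → #101 → #103 → #104 → Base costs 88 (by enumerating all 60 distinct tours).
Excess = 93 − 88 = 5.

Excess over optimum: 5 km.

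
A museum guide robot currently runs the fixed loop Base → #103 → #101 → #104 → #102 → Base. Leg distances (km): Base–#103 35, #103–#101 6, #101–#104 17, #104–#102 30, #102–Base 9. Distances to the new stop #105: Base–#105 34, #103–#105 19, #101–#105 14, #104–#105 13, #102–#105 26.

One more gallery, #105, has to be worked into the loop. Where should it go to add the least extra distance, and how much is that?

+9 km — insert #105 between #104 and #102.

Insertion cost between consecutive stops i–j is d(i,#105) + d(#105,j) − d(i,j):
  between Base and #103: 34 + 19 − 35 = 18
  between #103 and #101: 19 + 14 − 6 = 27
  between #101 and #104: 14 + 13 − 17 = 10
  between #104 and #102: 13 + 26 − 30 = 9
  between #102 and Base: 26 + 34 − 9 = 51
Cheapest insertion is between #104 and #102, adding 9.
New total = 97 + 9 = 106.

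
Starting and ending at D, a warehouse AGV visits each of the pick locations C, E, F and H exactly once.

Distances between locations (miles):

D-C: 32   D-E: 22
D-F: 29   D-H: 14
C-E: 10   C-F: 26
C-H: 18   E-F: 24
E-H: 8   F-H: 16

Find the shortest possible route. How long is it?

With 4 stops there are 4!/2 = 12 distinct round trips (a route and its reverse cost the same).
D → C → E → F → H → D: 32+10+24+16+14 = 96
D → C → E → H → F → D: 32+10+8+16+29 = 95
D → C → F → E → H → D: 32+26+24+8+14 = 104
D → C → F → H → E → D: 32+26+16+8+22 = 104
D → C → H → E → F → D: 32+18+8+24+29 = 111
D → C → H → F → E → D: 32+18+16+24+22 = 112
D → E → C → F → H → D: 22+10+26+16+14 = 88
D → E → C → H → F → D: 22+10+18+16+29 = 95
D → E → F → C → H → D: 22+24+26+18+14 = 104
D → E → H → C → F → D: 22+8+18+26+29 = 103
D → F → C → E → H → D: 29+26+10+8+14 = 87
D → F → E → C → H → D: 29+24+10+18+14 = 95
The minimum is 87.
One optimal route: D → F → C → E → H → D (or its reverse).

87 miles — the shortest possible round trip.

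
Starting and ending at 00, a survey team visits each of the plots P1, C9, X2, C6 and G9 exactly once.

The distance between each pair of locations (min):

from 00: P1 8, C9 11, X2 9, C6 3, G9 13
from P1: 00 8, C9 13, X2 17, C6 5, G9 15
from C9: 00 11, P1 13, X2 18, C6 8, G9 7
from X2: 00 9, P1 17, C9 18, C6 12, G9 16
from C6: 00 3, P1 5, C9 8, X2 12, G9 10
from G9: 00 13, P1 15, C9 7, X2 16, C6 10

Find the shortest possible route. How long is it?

00→P1→C9→X2→C6→G9→00: 8+13+18+12+10+13 = 74
00→P1→C9→X2→G9→C6→00: 8+13+18+16+10+3 = 68
00→P1→C9→C6→X2→G9→00: 8+13+8+12+16+13 = 70
00→P1→C9→C6→G9→X2→00: 8+13+8+10+16+9 = 64
00→P1→C9→G9→X2→C6→00: 8+13+7+16+12+3 = 59
00→P1→C9→G9→C6→X2→00: 8+13+7+10+12+9 = 59
00→P1→X2→C9→C6→G9→00: 8+17+18+8+10+13 = 74
00→P1→X2→C9→G9→C6→00: 8+17+18+7+10+3 = 63
00→P1→X2→C6→C9→G9→00: 8+17+12+8+7+13 = 65
00→P1→X2→C6→G9→C9→00: 8+17+12+10+7+11 = 65
00→P1→X2→G9→C9→C6→00: 8+17+16+7+8+3 = 59
00→P1→X2→G9→C6→C9→00: 8+17+16+10+8+11 = 70
00→P1→C6→C9→X2→G9→00: 8+5+8+18+16+13 = 68
00→P1→C6→C9→G9→X2→00: 8+5+8+7+16+9 = 53
… (46 more)
The minimum is 53.
One optimal route: 00 → P1 → C6 → C9 → G9 → X2 → 00 (or its reverse).

Minimum total distance: 53 min.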